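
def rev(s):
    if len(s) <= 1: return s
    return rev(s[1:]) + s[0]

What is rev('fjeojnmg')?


rev('fjeojnmg') = rev('jeojnmg') + 'f'
rev('jeojnmg') = rev('eojnmg') + 'j'
rev('eojnmg') = rev('ojnmg') + 'e'
rev('ojnmg') = rev('jnmg') + 'o'
rev('jnmg') = rev('nmg') + 'j'
rev('nmg') = rev('mg') + 'n'
rev('mg') = rev('g') + 'm'
rev('g') = 'g'  (base case)
Concatenating: 'g' + 'm' + 'n' + 'j' + 'o' + 'e' + 'j' + 'f' = 'gmnjoejf'

gmnjoejf


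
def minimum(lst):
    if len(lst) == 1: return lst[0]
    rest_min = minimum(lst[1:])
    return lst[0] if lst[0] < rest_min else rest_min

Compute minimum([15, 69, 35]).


minimum([15, 69, 35]): compare 15 with minimum([69, 35])
minimum([69, 35]): compare 69 with minimum([35])
minimum([35]) = 35  (base case)
Compare 69 with 35 -> 35
Compare 15 with 35 -> 15

15


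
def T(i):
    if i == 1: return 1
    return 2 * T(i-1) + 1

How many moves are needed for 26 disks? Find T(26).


T(26) = 2 * T(25) + 1
T(25) = 2 * T(24) + 1
T(24) = 2 * T(23) + 1
T(23) = 2 * T(22) + 1
T(22) = 2 * T(21) + 1
T(21) = 2 * T(20) + 1
T(20) = 2 * T(19) + 1
T(19) = 2 * T(18) + 1
T(18) = 2 * T(17) + 1
T(17) = 2 * T(16) + 1
T(16) = 2 * T(15) + 1
T(15) = 2 * T(14) + 1
T(14) = 2 * T(13) + 1
T(13) = 2 * T(12) + 1
T(12) = 2 * T(11) + 1
T(11) = 2 * T(10) + 1
T(10) = 2 * T(9) + 1
T(9) = 2 * T(8) + 1
T(8) = 2 * T(7) + 1
T(7) = 2 * T(6) + 1
T(6) = 2 * T(5) + 1
T(5) = 2 * T(4) + 1
T(4) = 2 * T(3) + 1
T(3) = 2 * T(2) + 1
T(2) = 2 * T(1) + 1
T(1) = 1  (base case)
T(2) = 2 * 1 + 1 = 3
T(3) = 2 * 3 + 1 = 7
T(4) = 2 * 7 + 1 = 15
T(5) = 2 * 15 + 1 = 31
T(6) = 2 * 31 + 1 = 63
T(7) = 2 * 63 + 1 = 127
T(8) = 2 * 127 + 1 = 255
T(9) = 2 * 255 + 1 = 511
T(10) = 2 * 511 + 1 = 1023
T(11) = 2 * 1023 + 1 = 2047
T(12) = 2 * 2047 + 1 = 4095
T(13) = 2 * 4095 + 1 = 8191
T(14) = 2 * 8191 + 1 = 16383
T(15) = 2 * 16383 + 1 = 32767
T(16) = 2 * 32767 + 1 = 65535
T(17) = 2 * 65535 + 1 = 131071
T(18) = 2 * 131071 + 1 = 262143
T(19) = 2 * 262143 + 1 = 524287
T(20) = 2 * 524287 + 1 = 1048575
T(21) = 2 * 1048575 + 1 = 2097151
T(22) = 2 * 2097151 + 1 = 4194303
T(23) = 2 * 4194303 + 1 = 8388607
T(24) = 2 * 8388607 + 1 = 16777215
T(25) = 2 * 16777215 + 1 = 33554431
T(26) = 2 * 33554431 + 1 = 67108863

67108863


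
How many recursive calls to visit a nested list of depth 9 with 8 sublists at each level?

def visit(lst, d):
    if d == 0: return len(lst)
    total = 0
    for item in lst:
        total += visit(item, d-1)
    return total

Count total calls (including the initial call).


At depth 0 (root): 1 call
At depth 1: each of 1 parents calls visit on 8 children = 8 calls
At depth 2: each of 8 parents calls visit on 8 children = 64 calls
At depth 3: each of 64 parents calls visit on 8 children = 512 calls
At depth 4: each of 512 parents calls visit on 8 children = 4096 calls
At depth 5: each of 4096 parents calls visit on 8 children = 32768 calls
At depth 6: each of 32768 parents calls visit on 8 children = 262144 calls
At depth 7: each of 262144 parents calls visit on 8 children = 2097152 calls
At depth 8: each of 2097152 parents calls visit on 8 children = 16777216 calls
At depth 9: each of 16777216 parents calls visit on 8 children = 134217728 calls
Total: 1 + 8 + 64 + 512 + 4096 + 32768 + 262144 + 2097152 + 16777216 + 134217728 = 153391689

153391689


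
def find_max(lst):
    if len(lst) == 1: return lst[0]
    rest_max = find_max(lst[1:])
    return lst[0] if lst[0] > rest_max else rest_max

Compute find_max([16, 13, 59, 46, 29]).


find_max([16, 13, 59, 46, 29]): compare 16 with find_max([13, 59, 46, 29])
find_max([13, 59, 46, 29]): compare 13 with find_max([59, 46, 29])
find_max([59, 46, 29]): compare 59 with find_max([46, 29])
find_max([46, 29]): compare 46 with find_max([29])
find_max([29]) = 29  (base case)
Compare 46 with 29 -> 46
Compare 59 with 46 -> 59
Compare 13 with 59 -> 59
Compare 16 with 59 -> 59

59


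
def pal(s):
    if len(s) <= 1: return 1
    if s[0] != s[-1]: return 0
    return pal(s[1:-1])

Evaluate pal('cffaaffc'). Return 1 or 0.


pal('cffaaffc'): s[0]='c' == s[-1]='c' -> check pal('ffaaff')
pal('ffaaff'): s[0]='f' == s[-1]='f' -> check pal('faaf')
pal('faaf'): s[0]='f' == s[-1]='f' -> check pal('aa')
pal('aa'): s[0]='a' == s[-1]='a' -> check pal('')
pal(''): len <= 1 -> return 1  (base case)
Result: 1 (palindrome)

1


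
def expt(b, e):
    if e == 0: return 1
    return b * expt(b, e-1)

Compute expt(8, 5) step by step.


expt(8, 5)
= 8 * expt(8, 4)
= 8 * 8 * expt(8, 3)
= 8 * 8 * 8 * expt(8, 2)
= 8 * 8 * 8 * 8 * expt(8, 1)
= 8 * 8 * 8 * 8 * 8 * expt(8, 0)
= 8 * 8 * 8 * 8 * 8 * 1
= 32768

32768


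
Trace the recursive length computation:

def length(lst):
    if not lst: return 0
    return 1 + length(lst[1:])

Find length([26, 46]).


length([26, 46]) = 1 + length([46])
length([46]) = 1 + length([])
length([]) = 0  (base case)
Unwinding: 1 + 1 + 0 = 2

2


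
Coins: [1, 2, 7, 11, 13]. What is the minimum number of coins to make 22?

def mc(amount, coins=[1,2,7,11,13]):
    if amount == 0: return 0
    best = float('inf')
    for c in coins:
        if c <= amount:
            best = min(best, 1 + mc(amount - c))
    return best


Building up with DP:
mc(0) = 0
mc(1) = min(1+mc(0)=1+0=1) = 1
mc(2) = min(1+mc(1)=1+1=2, 1+mc(0)=1+0=1) = 1
mc(3) = min(1+mc(2)=1+1=2, 1+mc(1)=1+1=2) = 2
mc(4) = min(1+mc(3)=1+2=3, 1+mc(2)=1+1=2) = 2
mc(5) = min(1+mc(4)=1+2=3, 1+mc(3)=1+2=3) = 3
mc(6) = min(1+mc(5)=1+3=4, 1+mc(4)=1+2=3) = 3
mc(7) = min(1+mc(6)=1+3=4, 1+mc(5)=1+3=4, 1+mc(0)=1+0=1) = 1
mc(8) = min(1+mc(7)=1+1=2, 1+mc(6)=1+3=4, 1+mc(1)=1+1=2) = 2
mc(9) = min(1+mc(8)=1+2=3, 1+mc(7)=1+1=2, 1+mc(2)=1+1=2) = 2
mc(10) = min(1+mc(9)=1+2=3, 1+mc(8)=1+2=3, 1+mc(3)=1+2=3) = 3
mc(11) = min(1+mc(10)=1+3=4, 1+mc(9)=1+2=3, 1+mc(4)=1+2=3, 1+mc(0)=1+0=1) = 1
mc(12) = min(1+mc(11)=1+1=2, 1+mc(10)=1+3=4, 1+mc(5)=1+3=4, 1+mc(1)=1+1=2) = 2
mc(13) = min(1+mc(12)=1+2=3, 1+mc(11)=1+1=2, 1+mc(6)=1+3=4, 1+mc(2)=1+1=2, 1+mc(0)=1+0=1) = 1
mc(14) = min(1+mc(13)=1+1=2, 1+mc(12)=1+2=3, 1+mc(7)=1+1=2, 1+mc(3)=1+2=3, 1+mc(1)=1+1=2) = 2
mc(15) = min(1+mc(14)=1+2=3, 1+mc(13)=1+1=2, 1+mc(8)=1+2=3, 1+mc(4)=1+2=3, 1+mc(2)=1+1=2) = 2
mc(16) = min(1+mc(15)=1+2=3, 1+mc(14)=1+2=3, 1+mc(9)=1+2=3, 1+mc(5)=1+3=4, 1+mc(3)=1+2=3) = 3
mc(17) = min(1+mc(16)=1+3=4, 1+mc(15)=1+2=3, 1+mc(10)=1+3=4, 1+mc(6)=1+3=4, 1+mc(4)=1+2=3) = 3
mc(18) = min(1+mc(17)=1+3=4, 1+mc(16)=1+3=4, 1+mc(11)=1+1=2, 1+mc(7)=1+1=2, 1+mc(5)=1+3=4) = 2
mc(19) = min(1+mc(18)=1+2=3, 1+mc(17)=1+3=4, 1+mc(12)=1+2=3, 1+mc(8)=1+2=3, 1+mc(6)=1+3=4) = 3
mc(20) = min(1+mc(19)=1+3=4, 1+mc(18)=1+2=3, 1+mc(13)=1+1=2, 1+mc(9)=1+2=3, 1+mc(7)=1+1=2) = 2
mc(21) = min(1+mc(20)=1+2=3, 1+mc(19)=1+3=4, 1+mc(14)=1+2=3, 1+mc(10)=1+3=4, 1+mc(8)=1+2=3) = 3
mc(22) = min(1+mc(21)=1+3=4, 1+mc(20)=1+2=3, 1+mc(15)=1+2=3, 1+mc(11)=1+1=2, 1+mc(9)=1+2=3) = 2

2


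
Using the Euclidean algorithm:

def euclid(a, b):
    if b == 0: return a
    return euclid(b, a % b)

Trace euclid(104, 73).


euclid(104, 73) = euclid(73, 31)
euclid(73, 31) = euclid(31, 11)
euclid(31, 11) = euclid(11, 9)
euclid(11, 9) = euclid(9, 2)
euclid(9, 2) = euclid(2, 1)
euclid(2, 1) = euclid(1, 0)
euclid(1, 0) = 1  (base case)

1


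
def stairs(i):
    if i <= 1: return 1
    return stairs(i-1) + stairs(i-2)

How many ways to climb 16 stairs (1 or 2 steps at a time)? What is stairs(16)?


Building up from base cases:
stairs(0) = 1
stairs(1) = 1
stairs(2) = stairs(1) + stairs(0) = 1 + 1 = 2
stairs(3) = stairs(2) + stairs(1) = 2 + 1 = 3
stairs(4) = stairs(3) + stairs(2) = 3 + 2 = 5
stairs(5) = stairs(4) + stairs(3) = 5 + 3 = 8
stairs(6) = stairs(5) + stairs(4) = 8 + 5 = 13
stairs(7) = stairs(6) + stairs(5) = 13 + 8 = 21
stairs(8) = stairs(7) + stairs(6) = 21 + 13 = 34
stairs(9) = stairs(8) + stairs(7) = 34 + 21 = 55
stairs(10) = stairs(9) + stairs(8) = 55 + 34 = 89
stairs(11) = stairs(10) + stairs(9) = 89 + 55 = 144
stairs(12) = stairs(11) + stairs(10) = 144 + 89 = 233
stairs(13) = stairs(12) + stairs(11) = 233 + 144 = 377
stairs(14) = stairs(13) + stairs(12) = 377 + 233 = 610
stairs(15) = stairs(14) + stairs(13) = 610 + 377 = 987
stairs(16) = stairs(15) + stairs(14) = 987 + 610 = 1597

1597


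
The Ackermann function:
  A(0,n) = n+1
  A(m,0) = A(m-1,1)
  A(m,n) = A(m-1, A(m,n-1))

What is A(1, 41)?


A(1, 41) = A(0, A(1, 40))
  A(1, 40) = A(0, A(1, 39))
    A(1, 39) = A(0, A(1, 38))
      A(1, 38) = A(0, A(1, 37))
        A(1, 37) = A(0, A(1, 36))
          A(1, 36) = A(0, A(1, 35))
          A(1, 35) = A(0, A(1, 34))
          A(1, 34) = A(0, A(1, 33))
          A(1, 33) = A(0, A(1, 32))
          A(1, 32) = A(0, A(1, 31))
          A(1, 31) = A(0, A(1, 30))
          A(1, 30) = A(0, A(1, 29))
          A(1, 29) = A(0, A(1, 28))
          A(1, 28) = A(0, A(1, 27))
          A(1, 27) = A(0, A(1, 26))
          A(1, 26) = A(0, A(1, 25))
          A(1, 25) = A(0, A(1, 24))
          A(1, 24) = A(0, A(1, 23))
          A(1, 23) = A(0, A(1, 22))
          A(1, 22) = A(0, A(1, 21))
          A(1, 21) = A(0, A(1, 20))
          A(1, 20) = A(0, A(1, 19))
          A(1, 19) = A(0, A(1, 18))
          A(1, 18) = A(0, A(1, 17))
          A(1, 17) = A(0, A(1, 16))
... (trace truncated)
Result: A(1, 41) = 43

43


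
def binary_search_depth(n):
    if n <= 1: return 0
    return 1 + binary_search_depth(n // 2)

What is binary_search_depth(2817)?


2817 / 2 = 1408
1408 / 2 = 704
704 / 2 = 352
352 / 2 = 176
176 / 2 = 88
88 / 2 = 44
44 / 2 = 22
22 / 2 = 11
11 / 2 = 5
5 / 2 = 2
2 / 2 = 1
Reached 1 after 11 halvings

11


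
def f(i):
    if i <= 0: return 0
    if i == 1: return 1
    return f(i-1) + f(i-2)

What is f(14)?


Computing f(14) bottom-up:
f(0) = 0
f(1) = 1
f(2) = f(1) + f(0) = 1 + 0 = 1
f(3) = f(2) + f(1) = 1 + 1 = 2
f(4) = f(3) + f(2) = 2 + 1 = 3
f(5) = f(4) + f(3) = 3 + 2 = 5
f(6) = f(5) + f(4) = 5 + 3 = 8
f(7) = f(6) + f(5) = 8 + 5 = 13
f(8) = f(7) + f(6) = 13 + 8 = 21
f(9) = f(8) + f(7) = 21 + 13 = 34
f(10) = f(9) + f(8) = 34 + 21 = 55
f(11) = f(10) + f(9) = 55 + 34 = 89
f(12) = f(11) + f(10) = 89 + 55 = 144
f(13) = f(12) + f(11) = 144 + 89 = 233
f(14) = f(13) + f(12) = 233 + 144 = 377

377


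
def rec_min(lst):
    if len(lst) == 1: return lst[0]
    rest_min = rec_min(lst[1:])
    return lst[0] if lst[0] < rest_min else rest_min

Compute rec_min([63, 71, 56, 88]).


rec_min([63, 71, 56, 88]): compare 63 with rec_min([71, 56, 88])
rec_min([71, 56, 88]): compare 71 with rec_min([56, 88])
rec_min([56, 88]): compare 56 with rec_min([88])
rec_min([88]) = 88  (base case)
Compare 56 with 88 -> 56
Compare 71 with 56 -> 56
Compare 63 with 56 -> 56

56


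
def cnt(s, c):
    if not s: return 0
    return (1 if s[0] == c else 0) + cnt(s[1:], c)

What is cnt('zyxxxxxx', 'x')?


s[0]='z' != 'x' -> 0
s[0]='y' != 'x' -> 0
s[0]='x' == 'x' -> 1
s[0]='x' == 'x' -> 1
s[0]='x' == 'x' -> 1
s[0]='x' == 'x' -> 1
s[0]='x' == 'x' -> 1
s[0]='x' == 'x' -> 1
Sum: 0 + 0 + 1 + 1 + 1 + 1 + 1 + 1 = 6

6


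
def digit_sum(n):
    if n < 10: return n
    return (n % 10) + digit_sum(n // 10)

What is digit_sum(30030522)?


digit_sum(30030522) = 2 + digit_sum(3003052)
digit_sum(3003052) = 2 + digit_sum(300305)
digit_sum(300305) = 5 + digit_sum(30030)
digit_sum(30030) = 0 + digit_sum(3003)
digit_sum(3003) = 3 + digit_sum(300)
digit_sum(300) = 0 + digit_sum(30)
digit_sum(30) = 0 + digit_sum(3)
digit_sum(3) = 3  (base case)
Total: 2 + 2 + 5 + 0 + 3 + 0 + 0 + 3 = 15

15


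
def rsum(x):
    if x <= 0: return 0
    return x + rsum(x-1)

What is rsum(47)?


rsum(47)
= 47 + 46 + 45 + 44 + 43 + 42 + 41 + 40 + 39 + 38 + 37 + 36 + 35 + 34 + 33 + 32 + 31 + 30 + 29 + 28 + 27 + 26 + 25 + 24 + 23 + 22 + 21 + 20 + 19 + 18 + 17 + 16 + 15 + 14 + 13 + 12 + 11 + 10 + 9 + 8 + 7 + 6 + 5 + 4 + 3 + 2 + 1 + rsum(0)
= 47 + 46 + 45 + 44 + 43 + 42 + 41 + 40 + 39 + 38 + 37 + 36 + 35 + 34 + 33 + 32 + 31 + 30 + 29 + 28 + 27 + 26 + 25 + 24 + 23 + 22 + 21 + 20 + 19 + 18 + 17 + 16 + 15 + 14 + 13 + 12 + 11 + 10 + 9 + 8 + 7 + 6 + 5 + 4 + 3 + 2 + 1 + 0
= 1128

1128


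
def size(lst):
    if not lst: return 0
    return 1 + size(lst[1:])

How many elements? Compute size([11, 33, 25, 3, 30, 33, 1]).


size([11, 33, 25, 3, 30, 33, 1]) = 1 + size([33, 25, 3, 30, 33, 1])
size([33, 25, 3, 30, 33, 1]) = 1 + size([25, 3, 30, 33, 1])
size([25, 3, 30, 33, 1]) = 1 + size([3, 30, 33, 1])
size([3, 30, 33, 1]) = 1 + size([30, 33, 1])
size([30, 33, 1]) = 1 + size([33, 1])
size([33, 1]) = 1 + size([1])
size([1]) = 1 + size([])
size([]) = 0  (base case)
Unwinding: 1 + 1 + 1 + 1 + 1 + 1 + 1 + 0 = 7

7


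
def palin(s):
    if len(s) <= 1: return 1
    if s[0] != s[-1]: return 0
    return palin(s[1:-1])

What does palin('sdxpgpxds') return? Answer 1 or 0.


palin('sdxpgpxds'): s[0]='s' == s[-1]='s' -> check palin('dxpgpxd')
palin('dxpgpxd'): s[0]='d' == s[-1]='d' -> check palin('xpgpx')
palin('xpgpx'): s[0]='x' == s[-1]='x' -> check palin('pgp')
palin('pgp'): s[0]='p' == s[-1]='p' -> check palin('g')
palin('g'): len <= 1 -> return 1  (base case)
Result: 1 (palindrome)

1


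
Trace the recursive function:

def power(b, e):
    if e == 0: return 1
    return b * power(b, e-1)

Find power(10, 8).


power(10, 8)
= 10 * power(10, 7)
= 10 * 10 * power(10, 6)
= 10 * 10 * 10 * power(10, 5)
= 10 * 10 * 10 * 10 * power(10, 4)
= 10 * 10 * 10 * 10 * 10 * power(10, 3)
= 10 * 10 * 10 * 10 * 10 * 10 * power(10, 2)
= 10 * 10 * 10 * 10 * 10 * 10 * 10 * power(10, 1)
= 10 * 10 * 10 * 10 * 10 * 10 * 10 * 10 * power(10, 0)
= 10 * 10 * 10 * 10 * 10 * 10 * 10 * 10 * 1
= 100000000

100000000


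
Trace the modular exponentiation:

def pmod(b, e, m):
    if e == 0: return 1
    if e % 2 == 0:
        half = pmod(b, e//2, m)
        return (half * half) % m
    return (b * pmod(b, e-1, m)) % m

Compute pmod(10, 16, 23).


pmod(10, 16, 23): e is even, compute pmod(10, 8, 23)
  pmod(10, 8, 23): e is even, compute pmod(10, 4, 23)
    pmod(10, 4, 23): e is even, compute pmod(10, 2, 23)
      pmod(10, 2, 23): e is even, compute pmod(10, 1, 23)
        pmod(10, 1, 23): e is odd, compute pmod(10, 0, 23)
          pmod(10, 0, 23) = 1
        (10 * 1) % 23 = 10
      half=10, (10*10) % 23 = 8
    half=8, (8*8) % 23 = 18
  half=18, (18*18) % 23 = 2
half=2, (2*2) % 23 = 4

4


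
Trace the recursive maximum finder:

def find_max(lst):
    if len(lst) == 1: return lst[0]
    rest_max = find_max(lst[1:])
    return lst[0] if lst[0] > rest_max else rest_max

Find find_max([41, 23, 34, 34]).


find_max([41, 23, 34, 34]): compare 41 with find_max([23, 34, 34])
find_max([23, 34, 34]): compare 23 with find_max([34, 34])
find_max([34, 34]): compare 34 with find_max([34])
find_max([34]) = 34  (base case)
Compare 34 with 34 -> 34
Compare 23 with 34 -> 34
Compare 41 with 34 -> 41

41


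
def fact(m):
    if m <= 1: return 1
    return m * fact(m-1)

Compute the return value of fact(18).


fact(18)
= 18 * fact(17)
= 18 * 17 * fact(16)
= 18 * 17 * 16 * fact(15)
= 18 * 17 * 16 * 15 * fact(14)
= 18 * 17 * 16 * 15 * 14 * fact(13)
= 18 * 17 * 16 * 15 * 14 * 13 * fact(12)
= 18 * 17 * 16 * 15 * 14 * 13 * 12 * fact(11)
= 18 * 17 * 16 * 15 * 14 * 13 * 12 * 11 * fact(10)
= 18 * 17 * 16 * 15 * 14 * 13 * 12 * 11 * 10 * fact(9)
= 18 * 17 * 16 * 15 * 14 * 13 * 12 * 11 * 10 * 9 * fact(8)
= 18 * 17 * 16 * 15 * 14 * 13 * 12 * 11 * 10 * 9 * 8 * fact(7)
= 18 * 17 * 16 * 15 * 14 * 13 * 12 * 11 * 10 * 9 * 8 * 7 * fact(6)
= 18 * 17 * 16 * 15 * 14 * 13 * 12 * 11 * 10 * 9 * 8 * 7 * 6 * fact(5)
= 18 * 17 * 16 * 15 * 14 * 13 * 12 * 11 * 10 * 9 * 8 * 7 * 6 * 5 * fact(4)
= 18 * 17 * 16 * 15 * 14 * 13 * 12 * 11 * 10 * 9 * 8 * 7 * 6 * 5 * 4 * fact(3)
= 18 * 17 * 16 * 15 * 14 * 13 * 12 * 11 * 10 * 9 * 8 * 7 * 6 * 5 * 4 * 3 * fact(2)
= 18 * 17 * 16 * 15 * 14 * 13 * 12 * 11 * 10 * 9 * 8 * 7 * 6 * 5 * 4 * 3 * 2 * fact(1)
= 18 * 17 * 16 * 15 * 14 * 13 * 12 * 11 * 10 * 9 * 8 * 7 * 6 * 5 * 4 * 3 * 2 * 1
= 6402373705728000

6402373705728000


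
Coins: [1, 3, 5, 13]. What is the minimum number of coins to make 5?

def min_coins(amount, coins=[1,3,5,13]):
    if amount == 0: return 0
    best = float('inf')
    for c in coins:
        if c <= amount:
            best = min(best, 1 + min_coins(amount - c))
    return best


Building up with DP:
min_coins(0) = 0
min_coins(1) = min(1+min_coins(0)=1+0=1) = 1
min_coins(2) = min(1+min_coins(1)=1+1=2) = 2
min_coins(3) = min(1+min_coins(2)=1+2=3, 1+min_coins(0)=1+0=1) = 1
min_coins(4) = min(1+min_coins(3)=1+1=2, 1+min_coins(1)=1+1=2) = 2
min_coins(5) = min(1+min_coins(4)=1+2=3, 1+min_coins(2)=1+2=3, 1+min_coins(0)=1+0=1) = 1

1


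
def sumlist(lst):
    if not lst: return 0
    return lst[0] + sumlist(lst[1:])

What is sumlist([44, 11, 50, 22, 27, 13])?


sumlist([44, 11, 50, 22, 27, 13]) = 44 + sumlist([11, 50, 22, 27, 13])
sumlist([11, 50, 22, 27, 13]) = 11 + sumlist([50, 22, 27, 13])
sumlist([50, 22, 27, 13]) = 50 + sumlist([22, 27, 13])
sumlist([22, 27, 13]) = 22 + sumlist([27, 13])
sumlist([27, 13]) = 27 + sumlist([13])
sumlist([13]) = 13 + sumlist([])
sumlist([]) = 0  (base case)
Total: 44 + 11 + 50 + 22 + 27 + 13 + 0 = 167

167


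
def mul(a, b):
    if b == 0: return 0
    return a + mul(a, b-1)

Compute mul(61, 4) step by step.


mul(61, 4) = 61 + mul(61, 3)
mul(61, 3) = 61 + mul(61, 2)
mul(61, 2) = 61 + mul(61, 1)
mul(61, 1) = 61 + mul(61, 0)
mul(61, 0) = 0  (base case)
Total: 61 + 61 + 61 + 61 + 0 = 244

244


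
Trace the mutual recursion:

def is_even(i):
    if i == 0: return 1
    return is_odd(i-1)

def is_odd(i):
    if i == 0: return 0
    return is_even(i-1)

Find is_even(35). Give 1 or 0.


is_even(35) = is_odd(34)
is_odd(34) = is_even(33)
is_even(33) = is_odd(32)
is_odd(32) = is_even(31)
is_even(31) = is_odd(30)
is_odd(30) = is_even(29)
is_even(29) = is_odd(28)
is_odd(28) = is_even(27)
is_even(27) = is_odd(26)
is_odd(26) = is_even(25)
is_even(25) = is_odd(24)
is_odd(24) = is_even(23)
is_even(23) = is_odd(22)
is_odd(22) = is_even(21)
is_even(21) = is_odd(20)
is_odd(20) = is_even(19)
is_even(19) = is_odd(18)
is_odd(18) = is_even(17)
is_even(17) = is_odd(16)
is_odd(16) = is_even(15)
is_even(15) = is_odd(14)
is_odd(14) = is_even(13)
is_even(13) = is_odd(12)
is_odd(12) = is_even(11)
is_even(11) = is_odd(10)
is_odd(10) = is_even(9)
is_even(9) = is_odd(8)
is_odd(8) = is_even(7)
is_even(7) = is_odd(6)
is_odd(6) = is_even(5)
is_even(5) = is_odd(4)
is_odd(4) = is_even(3)
is_even(3) = is_odd(2)
is_odd(2) = is_even(1)
is_even(1) = is_odd(0)
is_odd(0) = 0  (base case)
Result: 0

0


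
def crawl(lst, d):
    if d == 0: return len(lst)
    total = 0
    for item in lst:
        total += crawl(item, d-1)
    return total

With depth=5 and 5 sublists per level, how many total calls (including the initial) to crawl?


At depth 0 (root): 1 call
At depth 1: each of 1 parents calls crawl on 5 children = 5 calls
At depth 2: each of 5 parents calls crawl on 5 children = 25 calls
At depth 3: each of 25 parents calls crawl on 5 children = 125 calls
At depth 4: each of 125 parents calls crawl on 5 children = 625 calls
At depth 5: each of 625 parents calls crawl on 5 children = 3125 calls
Total: 1 + 5 + 25 + 125 + 625 + 3125 = 3906

3906


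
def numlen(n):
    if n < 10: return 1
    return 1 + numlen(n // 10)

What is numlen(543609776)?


numlen(543609776) = 1 + numlen(54360977)
numlen(54360977) = 1 + numlen(5436097)
numlen(5436097) = 1 + numlen(543609)
numlen(543609) = 1 + numlen(54360)
numlen(54360) = 1 + numlen(5436)
numlen(5436) = 1 + numlen(543)
numlen(543) = 1 + numlen(54)
numlen(54) = 1 + numlen(5)
numlen(5) = 1  (base case: 5 < 10)
Unwinding: 1 + 1 + 1 + 1 + 1 + 1 + 1 + 1 + 1 = 9

9


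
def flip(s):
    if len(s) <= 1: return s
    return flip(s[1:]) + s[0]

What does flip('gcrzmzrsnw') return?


flip('gcrzmzrsnw') = flip('crzmzrsnw') + 'g'
flip('crzmzrsnw') = flip('rzmzrsnw') + 'c'
flip('rzmzrsnw') = flip('zmzrsnw') + 'r'
flip('zmzrsnw') = flip('mzrsnw') + 'z'
flip('mzrsnw') = flip('zrsnw') + 'm'
flip('zrsnw') = flip('rsnw') + 'z'
flip('rsnw') = flip('snw') + 'r'
flip('snw') = flip('nw') + 's'
flip('nw') = flip('w') + 'n'
flip('w') = 'w'  (base case)
Concatenating: 'w' + 'n' + 's' + 'r' + 'z' + 'm' + 'z' + 'r' + 'c' + 'g' = 'wnsrzmzrcg'

wnsrzmzrcg


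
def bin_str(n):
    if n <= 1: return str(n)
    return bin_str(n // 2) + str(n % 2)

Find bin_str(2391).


bin_str(2391) = bin_str(1195) + '1'
bin_str(1195) = bin_str(597) + '1'
bin_str(597) = bin_str(298) + '1'
bin_str(298) = bin_str(149) + '0'
bin_str(149) = bin_str(74) + '1'
bin_str(74) = bin_str(37) + '0'
bin_str(37) = bin_str(18) + '1'
bin_str(18) = bin_str(9) + '0'
bin_str(9) = bin_str(4) + '1'
bin_str(4) = bin_str(2) + '0'
bin_str(2) = bin_str(1) + '0'
bin_str(1) = '1'  (base case)
Concatenating: '1' + '0' + '0' + '1' + '0' + '1' + '0' + '1' + '0' + '1' + '1' + '1' = '100101010111'

100101010111


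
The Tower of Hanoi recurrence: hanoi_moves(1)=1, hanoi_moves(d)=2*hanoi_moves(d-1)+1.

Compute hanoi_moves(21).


hanoi_moves(21) = 2 * hanoi_moves(20) + 1
hanoi_moves(20) = 2 * hanoi_moves(19) + 1
hanoi_moves(19) = 2 * hanoi_moves(18) + 1
hanoi_moves(18) = 2 * hanoi_moves(17) + 1
hanoi_moves(17) = 2 * hanoi_moves(16) + 1
hanoi_moves(16) = 2 * hanoi_moves(15) + 1
hanoi_moves(15) = 2 * hanoi_moves(14) + 1
hanoi_moves(14) = 2 * hanoi_moves(13) + 1
hanoi_moves(13) = 2 * hanoi_moves(12) + 1
hanoi_moves(12) = 2 * hanoi_moves(11) + 1
hanoi_moves(11) = 2 * hanoi_moves(10) + 1
hanoi_moves(10) = 2 * hanoi_moves(9) + 1
hanoi_moves(9) = 2 * hanoi_moves(8) + 1
hanoi_moves(8) = 2 * hanoi_moves(7) + 1
hanoi_moves(7) = 2 * hanoi_moves(6) + 1
hanoi_moves(6) = 2 * hanoi_moves(5) + 1
hanoi_moves(5) = 2 * hanoi_moves(4) + 1
hanoi_moves(4) = 2 * hanoi_moves(3) + 1
hanoi_moves(3) = 2 * hanoi_moves(2) + 1
hanoi_moves(2) = 2 * hanoi_moves(1) + 1
hanoi_moves(1) = 1  (base case)
hanoi_moves(2) = 2 * 1 + 1 = 3
hanoi_moves(3) = 2 * 3 + 1 = 7
hanoi_moves(4) = 2 * 7 + 1 = 15
hanoi_moves(5) = 2 * 15 + 1 = 31
hanoi_moves(6) = 2 * 31 + 1 = 63
hanoi_moves(7) = 2 * 63 + 1 = 127
hanoi_moves(8) = 2 * 127 + 1 = 255
hanoi_moves(9) = 2 * 255 + 1 = 511
hanoi_moves(10) = 2 * 511 + 1 = 1023
hanoi_moves(11) = 2 * 1023 + 1 = 2047
hanoi_moves(12) = 2 * 2047 + 1 = 4095
hanoi_moves(13) = 2 * 4095 + 1 = 8191
hanoi_moves(14) = 2 * 8191 + 1 = 16383
hanoi_moves(15) = 2 * 16383 + 1 = 32767
hanoi_moves(16) = 2 * 32767 + 1 = 65535
hanoi_moves(17) = 2 * 65535 + 1 = 131071
hanoi_moves(18) = 2 * 131071 + 1 = 262143
hanoi_moves(19) = 2 * 262143 + 1 = 524287
hanoi_moves(20) = 2 * 524287 + 1 = 1048575
hanoi_moves(21) = 2 * 1048575 + 1 = 2097151

2097151


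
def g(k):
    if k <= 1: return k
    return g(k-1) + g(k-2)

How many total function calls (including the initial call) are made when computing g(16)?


Let C(n) = total calls for g(n)
C(0) = 1, C(1) = 1
C(2) = 1 + C(1) + C(0) = 1 + 1 + 1 = 3
C(3) = 1 + C(2) + C(1) = 1 + 3 + 1 = 5
C(4) = 1 + C(3) + C(2) = 1 + 5 + 3 = 9
C(5) = 1 + C(4) + C(3) = 1 + 9 + 5 = 15
C(6) = 1 + C(5) + C(4) = 1 + 15 + 9 = 25
C(7) = 1 + C(6) + C(5) = 1 + 25 + 15 = 41
C(8) = 1 + C(7) + C(6) = 1 + 41 + 25 = 67
C(9) = 1 + C(8) + C(7) = 1 + 67 + 41 = 109
C(10) = 1 + C(9) + C(8) = 1 + 109 + 67 = 177
C(11) = 1 + C(10) + C(9) = 1 + 177 + 109 = 287
C(12) = 1 + C(11) + C(10) = 1 + 287 + 177 = 465
C(13) = 1 + C(12) + C(11) = 1 + 465 + 287 = 753
C(14) = 1 + C(13) + C(12) = 1 + 753 + 465 = 1219
C(15) = 1 + C(14) + C(13) = 1 + 1219 + 753 = 1973
C(16) = 1 + C(15) + C(14) = 1 + 1973 + 1219 = 3193

3193


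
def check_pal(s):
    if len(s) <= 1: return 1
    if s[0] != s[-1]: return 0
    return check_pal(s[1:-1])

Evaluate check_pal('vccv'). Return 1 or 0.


check_pal('vccv'): s[0]='v' == s[-1]='v' -> check check_pal('cc')
check_pal('cc'): s[0]='c' == s[-1]='c' -> check check_pal('')
check_pal(''): len <= 1 -> return 1  (base case)
Result: 1 (palindrome)

1


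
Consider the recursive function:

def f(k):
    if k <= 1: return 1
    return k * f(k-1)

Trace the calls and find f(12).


f(12)
= 12 * f(11)
= 12 * 11 * f(10)
= 12 * 11 * 10 * f(9)
= 12 * 11 * 10 * 9 * f(8)
= 12 * 11 * 10 * 9 * 8 * f(7)
= 12 * 11 * 10 * 9 * 8 * 7 * f(6)
= 12 * 11 * 10 * 9 * 8 * 7 * 6 * f(5)
= 12 * 11 * 10 * 9 * 8 * 7 * 6 * 5 * f(4)
= 12 * 11 * 10 * 9 * 8 * 7 * 6 * 5 * 4 * f(3)
= 12 * 11 * 10 * 9 * 8 * 7 * 6 * 5 * 4 * 3 * f(2)
= 12 * 11 * 10 * 9 * 8 * 7 * 6 * 5 * 4 * 3 * 2 * f(1)
= 12 * 11 * 10 * 9 * 8 * 7 * 6 * 5 * 4 * 3 * 2 * 1
= 479001600

479001600


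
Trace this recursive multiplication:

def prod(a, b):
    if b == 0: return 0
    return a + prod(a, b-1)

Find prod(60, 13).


prod(60, 13) = 60 + prod(60, 12)
prod(60, 12) = 60 + prod(60, 11)
prod(60, 11) = 60 + prod(60, 10)
prod(60, 10) = 60 + prod(60, 9)
prod(60, 9) = 60 + prod(60, 8)
prod(60, 8) = 60 + prod(60, 7)
prod(60, 7) = 60 + prod(60, 6)
prod(60, 6) = 60 + prod(60, 5)
prod(60, 5) = 60 + prod(60, 4)
prod(60, 4) = 60 + prod(60, 3)
prod(60, 3) = 60 + prod(60, 2)
prod(60, 2) = 60 + prod(60, 1)
prod(60, 1) = 60 + prod(60, 0)
prod(60, 0) = 0  (base case)
Total: 60 + 60 + 60 + 60 + 60 + 60 + 60 + 60 + 60 + 60 + 60 + 60 + 60 + 0 = 780

780


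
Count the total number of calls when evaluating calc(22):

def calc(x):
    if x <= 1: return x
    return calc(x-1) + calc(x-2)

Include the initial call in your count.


Let C(n) = total calls for calc(n)
C(0) = 1, C(1) = 1
C(2) = 1 + C(1) + C(0) = 1 + 1 + 1 = 3
C(3) = 1 + C(2) + C(1) = 1 + 3 + 1 = 5
C(4) = 1 + C(3) + C(2) = 1 + 5 + 3 = 9
C(5) = 1 + C(4) + C(3) = 1 + 9 + 5 = 15
C(6) = 1 + C(5) + C(4) = 1 + 15 + 9 = 25
C(7) = 1 + C(6) + C(5) = 1 + 25 + 15 = 41
C(8) = 1 + C(7) + C(6) = 1 + 41 + 25 = 67
C(9) = 1 + C(8) + C(7) = 1 + 67 + 41 = 109
C(10) = 1 + C(9) + C(8) = 1 + 109 + 67 = 177
C(11) = 1 + C(10) + C(9) = 1 + 177 + 109 = 287
C(12) = 1 + C(11) + C(10) = 1 + 287 + 177 = 465
C(13) = 1 + C(12) + C(11) = 1 + 465 + 287 = 753
C(14) = 1 + C(13) + C(12) = 1 + 753 + 465 = 1219
C(15) = 1 + C(14) + C(13) = 1 + 1219 + 753 = 1973
C(16) = 1 + C(15) + C(14) = 1 + 1973 + 1219 = 3193
C(17) = 1 + C(16) + C(15) = 1 + 3193 + 1973 = 5167
C(18) = 1 + C(17) + C(16) = 1 + 5167 + 3193 = 8361
C(19) = 1 + C(18) + C(17) = 1 + 8361 + 5167 = 13529
C(20) = 1 + C(19) + C(18) = 1 + 13529 + 8361 = 21891
C(21) = 1 + C(20) + C(19) = 1 + 21891 + 13529 = 35421
C(22) = 1 + C(21) + C(20) = 1 + 35421 + 21891 = 57313

57313


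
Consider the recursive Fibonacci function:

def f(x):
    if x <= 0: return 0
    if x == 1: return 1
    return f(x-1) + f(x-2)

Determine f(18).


Computing f(18) bottom-up:
f(0) = 0
f(1) = 1
f(2) = f(1) + f(0) = 1 + 0 = 1
f(3) = f(2) + f(1) = 1 + 1 = 2
f(4) = f(3) + f(2) = 2 + 1 = 3
f(5) = f(4) + f(3) = 3 + 2 = 5
f(6) = f(5) + f(4) = 5 + 3 = 8
f(7) = f(6) + f(5) = 8 + 5 = 13
f(8) = f(7) + f(6) = 13 + 8 = 21
f(9) = f(8) + f(7) = 21 + 13 = 34
f(10) = f(9) + f(8) = 34 + 21 = 55
f(11) = f(10) + f(9) = 55 + 34 = 89
f(12) = f(11) + f(10) = 89 + 55 = 144
f(13) = f(12) + f(11) = 144 + 89 = 233
f(14) = f(13) + f(12) = 233 + 144 = 377
f(15) = f(14) + f(13) = 377 + 233 = 610
f(16) = f(15) + f(14) = 610 + 377 = 987
f(17) = f(16) + f(15) = 987 + 610 = 1597
f(18) = f(17) + f(16) = 1597 + 987 = 2584

2584


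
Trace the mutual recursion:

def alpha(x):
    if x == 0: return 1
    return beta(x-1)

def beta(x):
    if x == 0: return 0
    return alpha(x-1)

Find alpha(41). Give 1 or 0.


alpha(41) = beta(40)
beta(40) = alpha(39)
alpha(39) = beta(38)
beta(38) = alpha(37)
alpha(37) = beta(36)
beta(36) = alpha(35)
alpha(35) = beta(34)
beta(34) = alpha(33)
alpha(33) = beta(32)
beta(32) = alpha(31)
alpha(31) = beta(30)
beta(30) = alpha(29)
alpha(29) = beta(28)
beta(28) = alpha(27)
alpha(27) = beta(26)
beta(26) = alpha(25)
alpha(25) = beta(24)
beta(24) = alpha(23)
alpha(23) = beta(22)
beta(22) = alpha(21)
alpha(21) = beta(20)
beta(20) = alpha(19)
alpha(19) = beta(18)
beta(18) = alpha(17)
alpha(17) = beta(16)
beta(16) = alpha(15)
alpha(15) = beta(14)
beta(14) = alpha(13)
alpha(13) = beta(12)
beta(12) = alpha(11)
alpha(11) = beta(10)
beta(10) = alpha(9)
alpha(9) = beta(8)
beta(8) = alpha(7)
alpha(7) = beta(6)
beta(6) = alpha(5)
alpha(5) = beta(4)
beta(4) = alpha(3)
alpha(3) = beta(2)
beta(2) = alpha(1)
alpha(1) = beta(0)
beta(0) = 0  (base case)
Result: 0

0


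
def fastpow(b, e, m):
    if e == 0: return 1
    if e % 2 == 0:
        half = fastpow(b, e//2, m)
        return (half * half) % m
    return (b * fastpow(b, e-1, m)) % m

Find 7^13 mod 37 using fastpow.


fastpow(7, 13, 37): e is odd, compute fastpow(7, 12, 37)
  fastpow(7, 12, 37): e is even, compute fastpow(7, 6, 37)
    fastpow(7, 6, 37): e is even, compute fastpow(7, 3, 37)
      fastpow(7, 3, 37): e is odd, compute fastpow(7, 2, 37)
        fastpow(7, 2, 37): e is even, compute fastpow(7, 1, 37)
          fastpow(7, 1, 37): e is odd, compute fastpow(7, 0, 37)
          fastpow(7, 0, 37) = 1
          (7 * 1) % 37 = 7
        half=7, (7*7) % 37 = 12
      (7 * 12) % 37 = 10
    half=10, (10*10) % 37 = 26
  half=26, (26*26) % 37 = 10
(7 * 10) % 37 = 33

33


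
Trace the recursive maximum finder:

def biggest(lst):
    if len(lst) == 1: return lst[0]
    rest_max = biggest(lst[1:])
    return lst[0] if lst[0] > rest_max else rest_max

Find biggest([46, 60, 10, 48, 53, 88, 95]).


biggest([46, 60, 10, 48, 53, 88, 95]): compare 46 with biggest([60, 10, 48, 53, 88, 95])
biggest([60, 10, 48, 53, 88, 95]): compare 60 with biggest([10, 48, 53, 88, 95])
biggest([10, 48, 53, 88, 95]): compare 10 with biggest([48, 53, 88, 95])
biggest([48, 53, 88, 95]): compare 48 with biggest([53, 88, 95])
biggest([53, 88, 95]): compare 53 with biggest([88, 95])
biggest([88, 95]): compare 88 with biggest([95])
biggest([95]) = 95  (base case)
Compare 88 with 95 -> 95
Compare 53 with 95 -> 95
Compare 48 with 95 -> 95
Compare 10 with 95 -> 95
Compare 60 with 95 -> 95
Compare 46 with 95 -> 95

95


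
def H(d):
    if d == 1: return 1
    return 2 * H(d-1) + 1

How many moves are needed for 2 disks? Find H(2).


H(2) = 2 * H(1) + 1
H(1) = 1  (base case)
H(2) = 2 * 1 + 1 = 3

3


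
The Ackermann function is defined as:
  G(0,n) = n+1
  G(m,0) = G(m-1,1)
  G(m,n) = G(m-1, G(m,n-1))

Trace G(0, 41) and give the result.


G(0, 41) = 42
Result: G(0, 41) = 42

42


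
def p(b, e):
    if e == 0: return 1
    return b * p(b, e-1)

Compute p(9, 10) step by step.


p(9, 10)
= 9 * p(9, 9)
= 9 * 9 * p(9, 8)
= 9 * 9 * 9 * p(9, 7)
= 9 * 9 * 9 * 9 * p(9, 6)
= 9 * 9 * 9 * 9 * 9 * p(9, 5)
= 9 * 9 * 9 * 9 * 9 * 9 * p(9, 4)
= 9 * 9 * 9 * 9 * 9 * 9 * 9 * p(9, 3)
= 9 * 9 * 9 * 9 * 9 * 9 * 9 * 9 * p(9, 2)
= 9 * 9 * 9 * 9 * 9 * 9 * 9 * 9 * 9 * p(9, 1)
= 9 * 9 * 9 * 9 * 9 * 9 * 9 * 9 * 9 * 9 * p(9, 0)
= 9 * 9 * 9 * 9 * 9 * 9 * 9 * 9 * 9 * 9 * 1
= 3486784401

3486784401


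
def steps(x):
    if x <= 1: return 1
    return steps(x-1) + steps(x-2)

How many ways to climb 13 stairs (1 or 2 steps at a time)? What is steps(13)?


Building up from base cases:
steps(0) = 1
steps(1) = 1
steps(2) = steps(1) + steps(0) = 1 + 1 = 2
steps(3) = steps(2) + steps(1) = 2 + 1 = 3
steps(4) = steps(3) + steps(2) = 3 + 2 = 5
steps(5) = steps(4) + steps(3) = 5 + 3 = 8
steps(6) = steps(5) + steps(4) = 8 + 5 = 13
steps(7) = steps(6) + steps(5) = 13 + 8 = 21
steps(8) = steps(7) + steps(6) = 21 + 13 = 34
steps(9) = steps(8) + steps(7) = 34 + 21 = 55
steps(10) = steps(9) + steps(8) = 55 + 34 = 89
steps(11) = steps(10) + steps(9) = 89 + 55 = 144
steps(12) = steps(11) + steps(10) = 144 + 89 = 233
steps(13) = steps(12) + steps(11) = 233 + 144 = 377

377


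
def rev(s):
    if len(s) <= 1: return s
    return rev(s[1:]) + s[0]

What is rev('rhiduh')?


rev('rhiduh') = rev('hiduh') + 'r'
rev('hiduh') = rev('iduh') + 'h'
rev('iduh') = rev('duh') + 'i'
rev('duh') = rev('uh') + 'd'
rev('uh') = rev('h') + 'u'
rev('h') = 'h'  (base case)
Concatenating: 'h' + 'u' + 'd' + 'i' + 'h' + 'r' = 'hudihr'

hudihr


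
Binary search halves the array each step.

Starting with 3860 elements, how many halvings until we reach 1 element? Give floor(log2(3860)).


3860 / 2 = 1930
1930 / 2 = 965
965 / 2 = 482
482 / 2 = 241
241 / 2 = 120
120 / 2 = 60
60 / 2 = 30
30 / 2 = 15
15 / 2 = 7
7 / 2 = 3
3 / 2 = 1
Reached 1 after 11 halvings

11


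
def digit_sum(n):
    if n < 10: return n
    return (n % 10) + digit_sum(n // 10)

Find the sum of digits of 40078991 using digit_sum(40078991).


digit_sum(40078991) = 1 + digit_sum(4007899)
digit_sum(4007899) = 9 + digit_sum(400789)
digit_sum(400789) = 9 + digit_sum(40078)
digit_sum(40078) = 8 + digit_sum(4007)
digit_sum(4007) = 7 + digit_sum(400)
digit_sum(400) = 0 + digit_sum(40)
digit_sum(40) = 0 + digit_sum(4)
digit_sum(4) = 4  (base case)
Total: 1 + 9 + 9 + 8 + 7 + 0 + 0 + 4 = 38

38


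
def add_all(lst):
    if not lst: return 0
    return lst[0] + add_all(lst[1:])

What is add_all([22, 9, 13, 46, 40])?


add_all([22, 9, 13, 46, 40]) = 22 + add_all([9, 13, 46, 40])
add_all([9, 13, 46, 40]) = 9 + add_all([13, 46, 40])
add_all([13, 46, 40]) = 13 + add_all([46, 40])
add_all([46, 40]) = 46 + add_all([40])
add_all([40]) = 40 + add_all([])
add_all([]) = 0  (base case)
Total: 22 + 9 + 13 + 46 + 40 + 0 = 130

130


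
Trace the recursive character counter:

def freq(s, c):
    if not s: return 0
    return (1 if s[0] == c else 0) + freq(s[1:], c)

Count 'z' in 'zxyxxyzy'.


s[0]='z' == 'z' -> 1
s[0]='x' != 'z' -> 0
s[0]='y' != 'z' -> 0
s[0]='x' != 'z' -> 0
s[0]='x' != 'z' -> 0
s[0]='y' != 'z' -> 0
s[0]='z' == 'z' -> 1
s[0]='y' != 'z' -> 0
Sum: 1 + 0 + 0 + 0 + 0 + 0 + 1 + 0 = 2

2


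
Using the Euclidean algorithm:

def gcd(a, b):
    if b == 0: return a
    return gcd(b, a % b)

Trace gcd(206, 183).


gcd(206, 183) = gcd(183, 23)
gcd(183, 23) = gcd(23, 22)
gcd(23, 22) = gcd(22, 1)
gcd(22, 1) = gcd(1, 0)
gcd(1, 0) = 1  (base case)

1


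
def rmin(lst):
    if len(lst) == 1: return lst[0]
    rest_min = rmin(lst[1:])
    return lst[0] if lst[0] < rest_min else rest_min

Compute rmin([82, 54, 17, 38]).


rmin([82, 54, 17, 38]): compare 82 with rmin([54, 17, 38])
rmin([54, 17, 38]): compare 54 with rmin([17, 38])
rmin([17, 38]): compare 17 with rmin([38])
rmin([38]) = 38  (base case)
Compare 17 with 38 -> 17
Compare 54 with 17 -> 17
Compare 82 with 17 -> 17

17


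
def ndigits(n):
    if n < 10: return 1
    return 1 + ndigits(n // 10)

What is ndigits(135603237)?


ndigits(135603237) = 1 + ndigits(13560323)
ndigits(13560323) = 1 + ndigits(1356032)
ndigits(1356032) = 1 + ndigits(135603)
ndigits(135603) = 1 + ndigits(13560)
ndigits(13560) = 1 + ndigits(1356)
ndigits(1356) = 1 + ndigits(135)
ndigits(135) = 1 + ndigits(13)
ndigits(13) = 1 + ndigits(1)
ndigits(1) = 1  (base case: 1 < 10)
Unwinding: 1 + 1 + 1 + 1 + 1 + 1 + 1 + 1 + 1 = 9

9


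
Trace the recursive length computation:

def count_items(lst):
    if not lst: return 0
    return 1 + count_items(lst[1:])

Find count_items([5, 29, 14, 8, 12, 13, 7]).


count_items([5, 29, 14, 8, 12, 13, 7]) = 1 + count_items([29, 14, 8, 12, 13, 7])
count_items([29, 14, 8, 12, 13, 7]) = 1 + count_items([14, 8, 12, 13, 7])
count_items([14, 8, 12, 13, 7]) = 1 + count_items([8, 12, 13, 7])
count_items([8, 12, 13, 7]) = 1 + count_items([12, 13, 7])
count_items([12, 13, 7]) = 1 + count_items([13, 7])
count_items([13, 7]) = 1 + count_items([7])
count_items([7]) = 1 + count_items([])
count_items([]) = 0  (base case)
Unwinding: 1 + 1 + 1 + 1 + 1 + 1 + 1 + 0 = 7

7


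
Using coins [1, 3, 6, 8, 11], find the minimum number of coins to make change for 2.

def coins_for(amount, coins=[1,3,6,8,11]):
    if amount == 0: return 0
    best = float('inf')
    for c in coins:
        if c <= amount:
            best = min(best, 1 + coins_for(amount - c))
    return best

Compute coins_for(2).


Building up with DP:
coins_for(0) = 0
coins_for(1) = min(1+coins_for(0)=1+0=1) = 1
coins_for(2) = min(1+coins_for(1)=1+1=2) = 2

2


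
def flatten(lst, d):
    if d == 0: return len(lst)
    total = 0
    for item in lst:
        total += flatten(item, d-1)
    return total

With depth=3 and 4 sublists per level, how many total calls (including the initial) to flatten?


At depth 0 (root): 1 call
At depth 1: each of 1 parents calls flatten on 4 children = 4 calls
At depth 2: each of 4 parents calls flatten on 4 children = 16 calls
At depth 3: each of 16 parents calls flatten on 4 children = 64 calls
Total: 1 + 4 + 16 + 64 = 85

85


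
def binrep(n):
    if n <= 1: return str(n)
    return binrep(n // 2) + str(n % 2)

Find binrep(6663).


binrep(6663) = binrep(3331) + '1'
binrep(3331) = binrep(1665) + '1'
binrep(1665) = binrep(832) + '1'
binrep(832) = binrep(416) + '0'
binrep(416) = binrep(208) + '0'
binrep(208) = binrep(104) + '0'
binrep(104) = binrep(52) + '0'
binrep(52) = binrep(26) + '0'
binrep(26) = binrep(13) + '0'
binrep(13) = binrep(6) + '1'
binrep(6) = binrep(3) + '0'
binrep(3) = binrep(1) + '1'
binrep(1) = '1'  (base case)
Concatenating: '1' + '1' + '0' + '1' + '0' + '0' + '0' + '0' + '0' + '0' + '1' + '1' + '1' = '1101000000111'

1101000000111


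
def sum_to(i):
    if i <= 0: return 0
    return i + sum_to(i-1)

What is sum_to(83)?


sum_to(83)
= 83 + 82 + 81 + 80 + 79 + 78 + 77 + 76 + 75 + 74 + 73 + 72 + 71 + 70 + 69 + 68 + 67 + 66 + 65 + 64 + 63 + 62 + 61 + 60 + 59 + 58 + 57 + 56 + 55 + 54 + 53 + 52 + 51 + 50 + 49 + 48 + 47 + 46 + 45 + 44 + 43 + 42 + 41 + 40 + 39 + 38 + 37 + 36 + 35 + 34 + 33 + 32 + 31 + 30 + 29 + 28 + 27 + 26 + 25 + 24 + 23 + 22 + 21 + 20 + 19 + 18 + 17 + 16 + 15 + 14 + 13 + 12 + 11 + 10 + 9 + 8 + 7 + 6 + 5 + 4 + 3 + 2 + 1 + sum_to(0)
= 83 + 82 + 81 + 80 + 79 + 78 + 77 + 76 + 75 + 74 + 73 + 72 + 71 + 70 + 69 + 68 + 67 + 66 + 65 + 64 + 63 + 62 + 61 + 60 + 59 + 58 + 57 + 56 + 55 + 54 + 53 + 52 + 51 + 50 + 49 + 48 + 47 + 46 + 45 + 44 + 43 + 42 + 41 + 40 + 39 + 38 + 37 + 36 + 35 + 34 + 33 + 32 + 31 + 30 + 29 + 28 + 27 + 26 + 25 + 24 + 23 + 22 + 21 + 20 + 19 + 18 + 17 + 16 + 15 + 14 + 13 + 12 + 11 + 10 + 9 + 8 + 7 + 6 + 5 + 4 + 3 + 2 + 1 + 0
= 3486

3486


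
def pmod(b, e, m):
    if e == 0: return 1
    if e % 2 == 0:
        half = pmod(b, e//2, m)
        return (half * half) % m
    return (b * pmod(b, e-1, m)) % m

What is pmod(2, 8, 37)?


pmod(2, 8, 37): e is even, compute pmod(2, 4, 37)
  pmod(2, 4, 37): e is even, compute pmod(2, 2, 37)
    pmod(2, 2, 37): e is even, compute pmod(2, 1, 37)
      pmod(2, 1, 37): e is odd, compute pmod(2, 0, 37)
        pmod(2, 0, 37) = 1
      (2 * 1) % 37 = 2
    half=2, (2*2) % 37 = 4
  half=4, (4*4) % 37 = 16
half=16, (16*16) % 37 = 34

34


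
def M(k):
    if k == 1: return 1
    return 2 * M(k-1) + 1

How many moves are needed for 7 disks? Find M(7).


M(7) = 2 * M(6) + 1
M(6) = 2 * M(5) + 1
M(5) = 2 * M(4) + 1
M(4) = 2 * M(3) + 1
M(3) = 2 * M(2) + 1
M(2) = 2 * M(1) + 1
M(1) = 1  (base case)
M(2) = 2 * 1 + 1 = 3
M(3) = 2 * 3 + 1 = 7
M(4) = 2 * 7 + 1 = 15
M(5) = 2 * 15 + 1 = 31
M(6) = 2 * 31 + 1 = 63
M(7) = 2 * 63 + 1 = 127

127


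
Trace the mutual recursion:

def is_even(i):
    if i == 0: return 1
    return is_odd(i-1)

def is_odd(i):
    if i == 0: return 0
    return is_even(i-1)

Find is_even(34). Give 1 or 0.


is_even(34) = is_odd(33)
is_odd(33) = is_even(32)
is_even(32) = is_odd(31)
is_odd(31) = is_even(30)
is_even(30) = is_odd(29)
is_odd(29) = is_even(28)
is_even(28) = is_odd(27)
is_odd(27) = is_even(26)
is_even(26) = is_odd(25)
is_odd(25) = is_even(24)
is_even(24) = is_odd(23)
is_odd(23) = is_even(22)
is_even(22) = is_odd(21)
is_odd(21) = is_even(20)
is_even(20) = is_odd(19)
is_odd(19) = is_even(18)
is_even(18) = is_odd(17)
is_odd(17) = is_even(16)
is_even(16) = is_odd(15)
is_odd(15) = is_even(14)
is_even(14) = is_odd(13)
is_odd(13) = is_even(12)
is_even(12) = is_odd(11)
is_odd(11) = is_even(10)
is_even(10) = is_odd(9)
is_odd(9) = is_even(8)
is_even(8) = is_odd(7)
is_odd(7) = is_even(6)
is_even(6) = is_odd(5)
is_odd(5) = is_even(4)
is_even(4) = is_odd(3)
is_odd(3) = is_even(2)
is_even(2) = is_odd(1)
is_odd(1) = is_even(0)
is_even(0) = 1  (base case)
Result: 1

1


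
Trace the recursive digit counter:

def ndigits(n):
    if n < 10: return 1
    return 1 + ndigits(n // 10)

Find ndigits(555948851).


ndigits(555948851) = 1 + ndigits(55594885)
ndigits(55594885) = 1 + ndigits(5559488)
ndigits(5559488) = 1 + ndigits(555948)
ndigits(555948) = 1 + ndigits(55594)
ndigits(55594) = 1 + ndigits(5559)
ndigits(5559) = 1 + ndigits(555)
ndigits(555) = 1 + ndigits(55)
ndigits(55) = 1 + ndigits(5)
ndigits(5) = 1  (base case: 5 < 10)
Unwinding: 1 + 1 + 1 + 1 + 1 + 1 + 1 + 1 + 1 = 9

9


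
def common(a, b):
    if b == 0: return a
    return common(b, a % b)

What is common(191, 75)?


common(191, 75) = common(75, 41)
common(75, 41) = common(41, 34)
common(41, 34) = common(34, 7)
common(34, 7) = common(7, 6)
common(7, 6) = common(6, 1)
common(6, 1) = common(1, 0)
common(1, 0) = 1  (base case)

1
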